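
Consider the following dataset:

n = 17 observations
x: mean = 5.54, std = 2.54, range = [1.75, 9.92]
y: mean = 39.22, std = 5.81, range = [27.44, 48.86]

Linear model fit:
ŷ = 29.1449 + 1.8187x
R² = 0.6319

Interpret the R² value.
R² = 0.6319 means 63.19% of the variation in y is explained by the linear relationship with x. This indicates a moderate fit.

The coefficient of determination R² is the fraction of the total variation in y that the fitted line accounts for.

Here R² = 0.6319:
- Explained: 63.19% of the variation in y
- Unexplained (residual): 100% − 63.19% = 36.81%
- Rule of thumb (below 0.3 weak; 0.3 to below 0.7 moderate; 0.7 and above strong) → moderate

Calculation: R² = 1 − (SS_res / SS_tot), where SS_res is the sum of squared residuals and SS_tot the total sum of squares.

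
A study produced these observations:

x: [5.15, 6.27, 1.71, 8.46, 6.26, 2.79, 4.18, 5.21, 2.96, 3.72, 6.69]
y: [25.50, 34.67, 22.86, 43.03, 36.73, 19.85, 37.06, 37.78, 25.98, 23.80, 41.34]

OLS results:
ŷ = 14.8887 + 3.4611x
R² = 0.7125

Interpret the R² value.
The model explains 71.25% of the variance in y (R² = 0.7125), leaving 28.75% unexplained; the fit is strong.

The coefficient of determination R² is the fraction of the total variation in y that the fitted line accounts for.

Here R² = 0.7125:
- Explained: 71.25% of the variation in y
- Unexplained (residual): 100% − 71.25% = 28.75%
- Rule of thumb (below 0.3 weak; 0.3 to below 0.7 moderate; 0.7 and above strong) → strong

Equivalently, for simple linear regression R² = r², so |r| = √0.7125 ≈ 0.8441.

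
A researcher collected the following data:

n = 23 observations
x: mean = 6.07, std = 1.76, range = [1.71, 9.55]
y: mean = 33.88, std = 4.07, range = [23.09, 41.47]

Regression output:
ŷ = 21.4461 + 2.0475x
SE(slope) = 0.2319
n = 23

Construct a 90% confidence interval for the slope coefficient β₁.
The 90% CI for β₁ is (1.6485, 2.4465)

Confidence interval for the slope:

The 90% CI for β₁ is: β̂₁ ± t*(α/2, n-2) × SE(β̂₁)

Step 1: Find critical t-value
- Confidence level = 0.9
- Degrees of freedom = n - 2 = 23 - 2 = 21
- t*(α/2, 21) = 1.7207

Step 2: Calculate margin of error
Margin = 1.7207 × 0.2319 = 0.3990

Step 3: Construct interval
CI = 2.0475 ± 0.3990
CI = (1.6485, 2.4465)

Interpretation: intervals built this way capture the true β₁ in 90% of repeated samples; here the plausible range for the per-unit effect of x on y is 1.6485 to 2.4465.
The interval does not include 0, suggesting a significant linear relationship.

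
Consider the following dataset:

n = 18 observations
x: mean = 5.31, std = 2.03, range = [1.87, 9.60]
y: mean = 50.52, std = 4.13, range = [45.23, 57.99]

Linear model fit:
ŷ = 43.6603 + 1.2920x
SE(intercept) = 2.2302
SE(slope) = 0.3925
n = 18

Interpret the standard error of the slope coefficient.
SE(β̂₁) = 0.3925 is the estimated standard deviation of the slope estimate across repeated samples; relative to β̂₁ = 1.2920 that is 30.4%, a moderately precise estimate.

What SE measures:
- The standard error quantifies the sampling variability of the coefficient estimate
- It is the estimated standard deviation of β̂₁ across hypothetical repeated samples of the same size
- Smaller SE → more precise estimate

Relative precision:
- SE / |β̂₁| = 0.3925 / 1.2920 = 30.4%
- Rule of thumb (under 20%: precise; 20% to under 50%: moderately precise; 50% or more: imprecise) → moderately precise

Rough 95% range (±2 SE): 1.2920 ± 0.7850 → (0.5070, 2.0770).

What drives SE(β̂₁): wider spread of x values → smaller SE; more residual scatter → larger SE.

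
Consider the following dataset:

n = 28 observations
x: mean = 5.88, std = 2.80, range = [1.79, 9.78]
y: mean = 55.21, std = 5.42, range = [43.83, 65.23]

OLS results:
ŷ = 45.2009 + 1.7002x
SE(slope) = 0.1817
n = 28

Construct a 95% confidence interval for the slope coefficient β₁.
The 95% CI for β₁ is (1.3267, 2.0737)

Confidence interval for the slope:

The 95% CI for β₁ is: β̂₁ ± t*(α/2, n-2) × SE(β̂₁)

Step 1: Find critical t-value
- Confidence level = 0.95
- Degrees of freedom = n - 2 = 28 - 2 = 26
- t*(α/2, 26) = 2.0555

Step 2: Calculate margin of error
Margin = 2.0555 × 0.1817 = 0.3735

Step 3: Construct interval
CI = 1.7002 ± 0.3735
CI = (1.3267, 2.0737)

Interpretation: each one-unit increase in x is associated with a change in mean y of between 1.3267 and 2.0737, with 95% confidence.
The interval does not include 0, suggesting a significant linear relationship.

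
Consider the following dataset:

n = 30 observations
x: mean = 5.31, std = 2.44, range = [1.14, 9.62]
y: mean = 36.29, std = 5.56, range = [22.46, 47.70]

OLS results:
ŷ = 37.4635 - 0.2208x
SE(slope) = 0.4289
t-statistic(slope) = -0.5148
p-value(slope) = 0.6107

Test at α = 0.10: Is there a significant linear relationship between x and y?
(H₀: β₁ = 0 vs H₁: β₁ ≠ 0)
Fail to reject H₀: p-value = 0.6107 ≥ α = 0.10. The linear relationship is not significant at the 10% level.

Hypothesis test for the slope coefficient:

H₀: β₁ = 0 (no linear relationship)
H₁: β₁ ≠ 0 (linear relationship exists)

Test statistic: t = β̂₁ / SE(β̂₁) = -0.2208 / 0.4289 = -0.5148

p = 0.6107: how often a slope estimate this far from 0 (in SE units) would arise by chance if β₁ were truly 0.

Decision rule: reject H₀ if p-value < α.
p-value = 0.6107 ≥ α = 0.10 → fail to reject H₀.

Conclusion: the linear association between x and y is not significant at the 10% level.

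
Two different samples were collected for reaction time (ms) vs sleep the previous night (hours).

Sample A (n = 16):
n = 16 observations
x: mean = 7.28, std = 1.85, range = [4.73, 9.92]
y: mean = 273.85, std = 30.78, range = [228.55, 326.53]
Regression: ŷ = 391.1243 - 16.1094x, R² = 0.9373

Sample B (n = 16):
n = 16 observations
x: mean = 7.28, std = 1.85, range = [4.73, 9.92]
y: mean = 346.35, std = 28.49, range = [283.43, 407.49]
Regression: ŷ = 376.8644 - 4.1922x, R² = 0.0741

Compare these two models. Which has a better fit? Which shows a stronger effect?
Model A has the better fit (R² = 0.9373 vs 0.0741). Model A shows the stronger effect (|β₁| = 16.1094 vs 4.1922).

Model Comparison:

Goodness of fit (R²):
- Model A: R² = 0.9373 → 93.73% of variance in reaction time explained
- Model B: R² = 0.0741 → 7.41% of variance in reaction time explained
- 0.9373 > 0.0741 → Model A has the better fit

Strength of effect — compare |β₁|:
- Model A: β₁ = -16.1094 → predicted reaction time falls 16.1094 ms per additional hour of sleep
- Model B: β₁ = -4.1922 → predicted reaction time falls 4.1922 ms per additional hour of sleep
- |-16.1094| > |-4.1922| → Model A shows the stronger marginal effect

Notes:
- R² measures how tightly points cluster around the line; β₁ measures how steep the line is — they answer different questions.
- The two samples could reflect different populations, time periods, or measurement quality.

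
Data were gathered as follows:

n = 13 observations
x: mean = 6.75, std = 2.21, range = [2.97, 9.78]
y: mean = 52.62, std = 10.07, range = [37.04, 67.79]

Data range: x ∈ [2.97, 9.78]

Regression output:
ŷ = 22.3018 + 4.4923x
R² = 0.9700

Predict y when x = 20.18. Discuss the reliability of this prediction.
The equation gives ŷ = 112.9564; however x = 20.18 is 10.40 units above the observed range, so this extrapolated value should not be trusted.

Prediction calculation:
ŷ = 22.3018 + 4.4923 × 20.18
ŷ = 112.9564

Reliability:
- Data range: x ∈ [2.97, 9.78]
- Prediction point: x = 20.18 is 10.40 units above the observed range → this is EXTRAPOLATION, not interpolation

Why that matters here:
- The linear relationship may not hold outside the observed range
- There are no observations near this x to validate the fitted line there
- Real relationships often flatten, saturate, or turn nonlinear at extremes

Report the number if required, but flag clearly that it is an extrapolation.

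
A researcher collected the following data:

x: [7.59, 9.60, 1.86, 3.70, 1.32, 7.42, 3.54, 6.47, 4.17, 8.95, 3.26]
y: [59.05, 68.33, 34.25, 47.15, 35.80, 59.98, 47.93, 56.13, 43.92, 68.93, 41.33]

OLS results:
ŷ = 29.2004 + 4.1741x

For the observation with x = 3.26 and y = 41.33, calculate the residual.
Residual = -1.4780

The residual is the difference between the actual value and the predicted value:

Residual = y - ŷ

Step 1: Calculate predicted value
ŷ = 29.2004 + 4.1741 × 3.26
ŷ = 42.8080

Step 2: Calculate residual
Residual = 41.33 - 42.8080
Residual = -1.4780

The residual is negative, so the observed y = 41.33 sits below the regression line (the line overestimates it by 1.4780).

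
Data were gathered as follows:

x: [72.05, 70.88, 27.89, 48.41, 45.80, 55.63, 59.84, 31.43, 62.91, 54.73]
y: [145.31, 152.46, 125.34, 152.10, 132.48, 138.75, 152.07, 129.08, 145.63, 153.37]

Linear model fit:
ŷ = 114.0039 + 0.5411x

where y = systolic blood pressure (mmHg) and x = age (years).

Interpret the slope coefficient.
An increase of one year in age is associated with a 0.5411 mmHg increase in predicted blood pressure.

The slope β₁ = 0.5411 gives the rate at which the fitted blood pressure changes with age.

Interpretation:
- Age up by 1 year → predicted blood pressure increases by 0.5411 mmHg
- This is a linear approximation: the same per-unit change is assumed across the whole observed x range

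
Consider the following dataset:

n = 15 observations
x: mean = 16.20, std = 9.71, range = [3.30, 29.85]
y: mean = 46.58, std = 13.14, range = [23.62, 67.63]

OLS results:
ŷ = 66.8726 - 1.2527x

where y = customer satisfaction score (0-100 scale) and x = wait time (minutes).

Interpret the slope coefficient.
For each additional minute of wait time, predicted satisfaction score decreases by approximately 1.2527 points.

The slope β₁ = -1.2527 gives the rate at which the fitted satisfaction score changes with wait time.

Interpretation:
- Wait time up by 1 minute → predicted satisfaction score decreases by 1.2527 points
- This is a linear approximation: the same per-unit change is assumed across the whole observed x range
- The slope describes association in these data, not necessarily a causal effect

The intercept β₀ = 66.8726 is the predicted satisfaction score when wait time = 0; since the smallest observed x is 3.30, this is an extrapolation and mainly anchors the line.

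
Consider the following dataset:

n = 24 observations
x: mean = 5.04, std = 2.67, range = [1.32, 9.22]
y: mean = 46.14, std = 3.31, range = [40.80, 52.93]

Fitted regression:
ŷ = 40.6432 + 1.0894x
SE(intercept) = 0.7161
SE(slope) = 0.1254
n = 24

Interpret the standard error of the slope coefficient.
SE(slope) = 0.1254 measures the uncertainty in the estimated slope. The coefficient is estimated precisely (SE/|β̂₁| = 11.5%).

SE(β̂₁) = 0.1254 says: if we drew many samples of n = 24 from the same population and refit each time, the fitted slopes would scatter with a standard deviation of roughly 0.1254 around the true β₁.

Relative precision:
- SE / |β̂₁| = 0.1254 / 1.0894 = 11.5%
- Rule of thumb (under 20%: precise; 20% to under 50%: moderately precise; 50% or more: imprecise) → precise

Link to the t-test: t = β̂₁ / SE(β̂₁) = 1.0894 / 0.1254 = 8.6874, the statistic for H₀: β₁ = 0.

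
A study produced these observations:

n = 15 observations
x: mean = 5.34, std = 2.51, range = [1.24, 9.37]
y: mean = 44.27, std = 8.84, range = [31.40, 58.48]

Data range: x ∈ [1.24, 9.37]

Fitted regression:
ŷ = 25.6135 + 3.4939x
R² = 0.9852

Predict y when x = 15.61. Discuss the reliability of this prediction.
The equation gives ŷ = 80.1533; however x = 15.61 is 6.24 units above the observed range, so this extrapolated value should not be trusted.

Prediction calculation:
ŷ = 25.6135 + 3.4939 × 15.61
ŷ = 80.1533

Reliability:
- Data range: x ∈ [1.24, 9.37]
- Prediction point: x = 15.61 is 6.24 units above the observed range → this is EXTRAPOLATION, not interpolation

Why that matters here:
- Real relationships often flatten, saturate, or turn nonlinear at extremes
- There are no observations near this x to validate the fitted line there

A defensible statement: 'if the linear trend continued to x = 15.61, y would be about 80.1533' — the premise is untested.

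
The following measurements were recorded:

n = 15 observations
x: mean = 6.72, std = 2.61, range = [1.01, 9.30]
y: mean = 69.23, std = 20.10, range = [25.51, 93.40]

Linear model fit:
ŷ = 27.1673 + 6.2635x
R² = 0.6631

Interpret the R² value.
About 66.31% of the variability in y is accounted for by the regression on x (R² = 0.6631) — a moderate linear fit.

R² (coefficient of determination) measures the proportion of variance in y explained by the regression model.

Here R² = 0.6631:
- Explained: 66.31% of the variation in y
- Unexplained (residual): 100% − 66.31% = 33.69%
- Rule of thumb (below 0.3 weak; 0.3 to below 0.7 moderate; 0.7 and above strong) → moderate

Note: R² never decreases when predictors are added, so it should not be used alone to compare models of different size.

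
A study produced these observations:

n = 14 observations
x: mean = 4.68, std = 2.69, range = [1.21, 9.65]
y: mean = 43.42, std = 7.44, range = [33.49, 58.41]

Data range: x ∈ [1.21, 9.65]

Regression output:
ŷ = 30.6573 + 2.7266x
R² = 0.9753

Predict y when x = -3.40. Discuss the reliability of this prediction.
ŷ = 21.3869 (extrapolation — x = -3.40 lies outside [1.21, 9.65], so reliability is low).

Prediction calculation:
ŷ = 30.6573 + 2.7266 × (-3.40)
ŷ = 21.3869

Reliability:
- Data range: x ∈ [1.21, 9.65]
- Prediction point: x = -3.40 is 4.61 units below the observed range → this is EXTRAPOLATION, not interpolation

Why that matters here:
- The linear relationship may not hold outside the observed range
- Real relationships often flatten, saturate, or turn nonlinear at extremes
- R² describes fit only over the sampled x values; it says nothing about behaviour beyond them

Report the number if required, but flag clearly that it is an extrapolation.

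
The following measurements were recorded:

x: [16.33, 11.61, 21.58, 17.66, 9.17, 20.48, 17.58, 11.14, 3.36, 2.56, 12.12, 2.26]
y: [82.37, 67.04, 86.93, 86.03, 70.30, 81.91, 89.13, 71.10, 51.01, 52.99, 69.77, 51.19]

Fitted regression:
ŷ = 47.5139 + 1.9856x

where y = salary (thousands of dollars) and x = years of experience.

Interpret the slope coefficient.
On average, salary is about 1.9856 thousand dollars higher for every extra year of experience.

The slope β₁ = 1.9856 gives the rate at which the fitted salary changes with experience.

Interpretation:
- Experience up by 1 year → predicted salary increases by 1.9856 thousand dollars
- This is a linear approximation: the same per-unit change is assumed across the whole observed x range
- The sign (+) gives the direction; the magnitude 1.9856 gives the size of the effect per year

(β₀ = 47.5139 is the fitted value at x = 0 and is not part of the slope interpretation.)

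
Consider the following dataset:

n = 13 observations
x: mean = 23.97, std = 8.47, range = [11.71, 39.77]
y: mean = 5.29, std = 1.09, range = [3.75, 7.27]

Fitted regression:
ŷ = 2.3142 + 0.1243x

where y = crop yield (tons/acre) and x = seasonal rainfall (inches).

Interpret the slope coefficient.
For each additional inch of rainfall, predicted crop yield increases by approximately 0.1243 tons/acre.

β₁ = 0.1243 is the change in predicted crop yield (tons/acre) per additional inch of rainfall.

Interpretation:
- Rainfall up by 1 inch → predicted crop yield increases by 0.1243 tons/acre
- The effect is assumed constant over the observed range of x (linearity)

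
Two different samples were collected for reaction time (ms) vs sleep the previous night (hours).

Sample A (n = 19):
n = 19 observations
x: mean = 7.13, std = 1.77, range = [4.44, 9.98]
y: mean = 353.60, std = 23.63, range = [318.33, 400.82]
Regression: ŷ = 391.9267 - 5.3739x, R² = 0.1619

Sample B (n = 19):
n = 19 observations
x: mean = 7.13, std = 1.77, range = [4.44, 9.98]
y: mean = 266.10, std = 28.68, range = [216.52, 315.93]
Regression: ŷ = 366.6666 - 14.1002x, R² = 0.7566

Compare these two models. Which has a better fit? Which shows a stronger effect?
Model B has the better fit (R² = 0.7566 vs 0.1619). Model B shows the stronger effect (|β₁| = 14.1002 vs 5.3739).

Model Comparison:

Which explains more variance? (R²)
- Model A: R² = 0.1619 → 16.19% of variance in reaction time explained
- Model B: R² = 0.7566 → 75.66% of variance in reaction time explained
- 0.7566 > 0.1619 → Model B has the better fit

Effect size (slope magnitude):
- Model A: β₁ = -5.3739 → predicted reaction time falls 5.3739 ms per additional hour of sleep
- Model B: β₁ = -14.1002 → predicted reaction time falls 14.1002 ms per additional hour of sleep
- |-5.3739| < |-14.1002| → Model B shows the stronger marginal effect

Note: A better fit (higher R²) doesn't necessarily mean a more important relationship.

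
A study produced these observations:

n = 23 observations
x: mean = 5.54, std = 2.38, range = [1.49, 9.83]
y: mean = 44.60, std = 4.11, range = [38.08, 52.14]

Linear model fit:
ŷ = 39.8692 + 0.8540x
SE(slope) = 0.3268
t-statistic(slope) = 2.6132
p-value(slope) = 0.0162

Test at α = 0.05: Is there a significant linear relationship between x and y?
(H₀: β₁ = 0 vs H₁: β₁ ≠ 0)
Since p-value = 0.0162 < α = 0.05, reject H₀ — the slope is significantly different from 0.

Hypothesis test for the slope coefficient:

H₀: β₁ = 0 (no linear relationship)
H₁: β₁ ≠ 0 (linear relationship exists)

Test statistic: t = β̂₁ / SE(β̂₁) = 0.8540 / 0.3268 = 2.6132

p = 0.0162: how often a slope estimate this far from 0 (in SE units) would arise by chance if β₁ were truly 0.

Decision rule: reject H₀ if p-value < α.
p-value = 0.0162 < α = 0.05 → reject H₀.

At α = 0.05 the data do provide convincing evidence of a nonzero slope.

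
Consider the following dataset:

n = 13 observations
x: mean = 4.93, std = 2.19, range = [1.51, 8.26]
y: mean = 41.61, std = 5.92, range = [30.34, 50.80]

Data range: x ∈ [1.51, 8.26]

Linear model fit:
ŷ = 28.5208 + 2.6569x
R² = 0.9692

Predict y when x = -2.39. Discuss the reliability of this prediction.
The equation gives ŷ = 22.1708; however x = -2.39 is 3.90 units below the observed range, so this extrapolated value should not be trusted.

Prediction calculation:
ŷ = 28.5208 + 2.6569 × (-2.39)
ŷ = 22.1708

Reliability:
- Data range: x ∈ [1.51, 8.26]
- Prediction point: x = -2.39 is 3.90 units below the observed range → this is EXTRAPOLATION, not interpolation

Why that matters here:
- The standard error of prediction grows with (x − x̄)², and x = -2.39 is far from x̄ = 4.93
- There are no observations near this x to validate the fitted line there
- R² describes fit only over the sampled x values; it says nothing about behaviour beyond them

A defensible statement: 'if the linear trend continued to x = -2.39, y would be about 22.1708' — the premise is untested.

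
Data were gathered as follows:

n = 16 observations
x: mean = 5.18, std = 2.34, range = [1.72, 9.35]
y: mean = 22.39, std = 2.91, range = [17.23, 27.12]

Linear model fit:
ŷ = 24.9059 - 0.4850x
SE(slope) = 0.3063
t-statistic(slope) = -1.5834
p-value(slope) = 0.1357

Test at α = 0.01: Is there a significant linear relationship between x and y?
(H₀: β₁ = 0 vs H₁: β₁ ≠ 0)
p-value = 0.1357 ≥ α = 0.01, so we fail to reject H₀. The relationship is not significant.

Hypothesis test for the slope coefficient:

H₀: β₁ = 0 (no linear relationship)
H₁: β₁ ≠ 0 (linear relationship exists)

Test statistic: t = β̂₁ / SE(β̂₁) = -0.4850 / 0.3063 = -1.5834

The p-value (0.1357) is the probability, under H₀, of a t-statistic at least as extreme as |t| = 1.5834 (two-sided, df = n − 2 = 14).

Decision rule: reject H₀ if p-value < α.
p-value = 0.1357 ≥ α = 0.01 → fail to reject H₀.

There is not sufficient evidence at the 1% significance level to conclude that a linear relationship exists between x and y.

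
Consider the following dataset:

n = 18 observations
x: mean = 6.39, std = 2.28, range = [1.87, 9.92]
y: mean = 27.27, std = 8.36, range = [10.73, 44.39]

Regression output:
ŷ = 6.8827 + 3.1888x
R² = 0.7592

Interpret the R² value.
R² = 0.7592 means 75.92% of the variation in y is explained by the linear relationship with x. This indicates a strong fit.

R² (coefficient of determination) measures the proportion of variance in y explained by the regression model.

Here R² = 0.7592:
- Explained: 75.92% of the variation in y
- Unexplained (residual): 100% − 75.92% = 24.08%
- Rule of thumb (below 0.3 weak; 0.3 to below 0.7 moderate; 0.7 and above strong) → strong

Note: R² never decreases when predictors are added, so it should not be used alone to compare models of different size.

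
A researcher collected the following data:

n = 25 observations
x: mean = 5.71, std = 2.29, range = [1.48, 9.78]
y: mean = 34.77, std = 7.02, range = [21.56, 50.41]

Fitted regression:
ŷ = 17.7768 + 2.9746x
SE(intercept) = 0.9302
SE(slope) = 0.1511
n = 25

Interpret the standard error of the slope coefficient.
SE(slope) = 0.1511 measures the uncertainty in the estimated slope. The coefficient is estimated precisely (SE/|β̂₁| = 5.1%).

SE(β̂₁) = 0.1511 says: if we drew many samples of n = 25 from the same population and refit each time, the fitted slopes would scatter with a standard deviation of roughly 0.1511 around the true β₁.

Relative precision:
- SE / |β̂₁| = 0.1511 / 2.9746 = 5.1%
- Rule of thumb (under 20%: precise; 20% to under 50%: moderately precise; 50% or more: imprecise) → precise

Link to interval estimation: a confidence interval for β₁ is β̂₁ ± t* × 0.1511, so SE sets the half-width per unit of t*.

What drives SE(β̂₁): wider spread of x values → smaller SE; more residual scatter → larger SE; larger n (here n = 25) → smaller SE.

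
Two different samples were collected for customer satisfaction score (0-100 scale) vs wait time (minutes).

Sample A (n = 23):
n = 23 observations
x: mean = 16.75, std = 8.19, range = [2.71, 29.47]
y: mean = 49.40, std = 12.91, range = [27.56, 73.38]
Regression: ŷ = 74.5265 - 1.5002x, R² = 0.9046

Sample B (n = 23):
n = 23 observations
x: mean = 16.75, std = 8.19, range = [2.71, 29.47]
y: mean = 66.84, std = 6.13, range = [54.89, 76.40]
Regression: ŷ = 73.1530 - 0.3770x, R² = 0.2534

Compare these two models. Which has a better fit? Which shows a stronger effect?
Model A has the better fit (R² = 0.9046 vs 0.2534). Model A shows the stronger effect (|β₁| = 1.5002 vs 0.3770).

Model Comparison:

Fit — compare R²:
- Model A: R² = 0.9046 → 90.46% of variance in satisfaction score explained
- Model B: R² = 0.2534 → 25.34% of variance in satisfaction score explained
- 0.9046 > 0.2534 → Model A has the better fit

Effect size (slope magnitude):
- Model A: β₁ = -1.5002 → predicted satisfaction score falls 1.5002 points per additional minute of wait time
- Model B: β₁ = -0.3770 → predicted satisfaction score falls 0.3770 points per additional minute of wait time
- |-1.5002| > |-0.3770| → Model A shows the stronger marginal effect

Note: R² measures how tightly points cluster around the line; β₁ measures how steep the line is — they answer different questions.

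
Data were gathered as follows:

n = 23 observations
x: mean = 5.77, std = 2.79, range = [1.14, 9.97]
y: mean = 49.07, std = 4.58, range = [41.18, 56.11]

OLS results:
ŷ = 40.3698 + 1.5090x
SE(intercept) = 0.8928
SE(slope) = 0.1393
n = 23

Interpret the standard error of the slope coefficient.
SE(slope) = 0.1393 measures the uncertainty in the estimated slope. The coefficient is estimated precisely (SE/|β̂₁| = 9.2%).

SE(β̂₁) = s / √Sxx, where s is the residual standard deviation and Sxx = Σ(x − x̄)². It is the yardstick for how far β̂₁ = 1.5090 could plausibly be from the true slope.

Relative precision:
- SE / |β̂₁| = 0.1393 / 1.5090 = 9.2%
- Rule of thumb (under 20%: precise; 20% to under 50%: moderately precise; 50% or more: imprecise) → precise

Rough 95% range (±2 SE): 1.5090 ± 0.2786 → (1.2304, 1.7876).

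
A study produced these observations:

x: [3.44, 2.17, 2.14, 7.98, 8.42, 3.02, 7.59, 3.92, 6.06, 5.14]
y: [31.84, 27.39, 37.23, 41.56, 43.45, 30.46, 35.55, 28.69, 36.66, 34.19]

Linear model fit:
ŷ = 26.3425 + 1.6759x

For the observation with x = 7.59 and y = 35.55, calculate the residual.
Residual = -3.5126

The residual is the difference between the actual value and the predicted value:

Residual = y - ŷ

Step 1: Calculate predicted value
ŷ = 26.3425 + 1.6759 × 7.59
ŷ = 39.0626

Step 2: Calculate residual
Residual = 35.55 - 39.0626
Residual = -3.5126

Interpretation: the model overestimates the actual value by 3.5126 at this point (negative residual → observation lies below the fitted line).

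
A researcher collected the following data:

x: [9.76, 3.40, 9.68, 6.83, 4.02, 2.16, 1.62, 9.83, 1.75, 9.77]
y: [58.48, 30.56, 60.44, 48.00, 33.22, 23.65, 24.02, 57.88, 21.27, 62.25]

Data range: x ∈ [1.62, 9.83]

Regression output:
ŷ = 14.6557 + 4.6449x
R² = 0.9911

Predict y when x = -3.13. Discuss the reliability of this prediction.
The equation gives ŷ = 0.1172; however x = -3.13 is 4.75 units below the observed range, so this extrapolated value should not be trusted.

Prediction calculation:
ŷ = 14.6557 + 4.6449 × (-3.13)
ŷ = 0.1172

Reliability:
- Data range: x ∈ [1.62, 9.83]
- Prediction point: x = -3.13 is 4.75 units below the observed range → this is EXTRAPOLATION, not interpolation

Why that matters here:
- The standard error of prediction grows with (x − x̄)², and x = -3.13 is far from x̄ = 5.88
- R² describes fit only over the sampled x values; it says nothing about behaviour beyond them

A defensible statement: 'if the linear trend continued to x = -3.13, y would be about 0.1172' — the premise is untested.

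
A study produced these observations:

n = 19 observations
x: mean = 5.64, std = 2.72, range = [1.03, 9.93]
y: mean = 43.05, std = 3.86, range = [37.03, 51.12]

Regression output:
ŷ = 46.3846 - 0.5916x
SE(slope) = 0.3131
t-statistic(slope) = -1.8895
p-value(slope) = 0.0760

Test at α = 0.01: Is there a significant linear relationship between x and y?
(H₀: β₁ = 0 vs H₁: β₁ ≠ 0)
Fail to reject H₀: p-value = 0.0760 ≥ α = 0.01. The linear relationship is not significant at the 1% level.

Hypothesis test for the slope coefficient:

H₀: β₁ = 0 (no linear relationship)
H₁: β₁ ≠ 0 (linear relationship exists)

Test statistic: t = β̂₁ / SE(β̂₁) = -0.5916 / 0.3131 = -1.8895

The p-value (0.0760) is the probability, under H₀, of a t-statistic at least as extreme as |t| = 1.8895 (two-sided, df = n − 2 = 17).

Decision rule: reject H₀ if p-value < α.
p-value = 0.0760 ≥ α = 0.01 → fail to reject H₀.

At α = 0.01 the data do not provide convincing evidence of a nonzero slope.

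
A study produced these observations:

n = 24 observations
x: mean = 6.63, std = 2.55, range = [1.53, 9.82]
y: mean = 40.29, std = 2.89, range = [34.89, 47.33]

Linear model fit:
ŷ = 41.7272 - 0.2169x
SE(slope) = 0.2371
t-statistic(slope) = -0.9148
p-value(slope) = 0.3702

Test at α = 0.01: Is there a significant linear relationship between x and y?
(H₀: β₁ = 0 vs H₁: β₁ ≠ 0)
Fail to reject H₀: p-value = 0.3702 ≥ α = 0.01. The linear relationship is not significant at the 1% level.

Hypothesis test for the slope coefficient:

H₀: β₁ = 0 (no linear relationship)
H₁: β₁ ≠ 0 (linear relationship exists)

Test statistic: t = β̂₁ / SE(β̂₁) = -0.2169 / 0.2371 = -0.9148

The p-value (0.3702) is the probability, under H₀, of a t-statistic at least as extreme as |t| = 0.9148 (two-sided, df = n − 2 = 22).

Decision rule: reject H₀ if p-value < α.
p-value = 0.3702 ≥ α = 0.01 → fail to reject H₀.

At α = 0.01 the data do not provide convincing evidence of a nonzero slope.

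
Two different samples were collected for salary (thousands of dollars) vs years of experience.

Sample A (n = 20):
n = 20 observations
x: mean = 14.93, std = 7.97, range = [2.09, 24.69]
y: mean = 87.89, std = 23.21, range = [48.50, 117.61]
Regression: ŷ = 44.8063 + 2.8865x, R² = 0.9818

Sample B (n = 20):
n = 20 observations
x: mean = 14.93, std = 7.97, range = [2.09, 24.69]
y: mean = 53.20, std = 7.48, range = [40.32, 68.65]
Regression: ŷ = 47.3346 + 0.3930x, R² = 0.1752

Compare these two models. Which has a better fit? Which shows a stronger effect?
Model A has the better fit (R² = 0.9818 vs 0.1752). Model A shows the stronger effect (|β₁| = 2.8865 vs 0.3930).

Model Comparison:

Which explains more variance? (R²)
- Model A: R² = 0.9818 → 98.18% of variance in salary explained
- Model B: R² = 0.1752 → 17.52% of variance in salary explained
- 0.9818 > 0.1752 → Model A has the better fit

Effect size (slope magnitude):
- Model A: β₁ = 2.8865 → predicted salary rises 2.8865 thousand dollars per additional year of experience
- Model B: β₁ = 0.3930 → predicted salary rises 0.3930 thousand dollars per additional year of experience
- |2.8865| > |0.3930| → Model A shows the stronger marginal effect

Note: A better fit (higher R²) doesn't necessarily mean a more important relationship.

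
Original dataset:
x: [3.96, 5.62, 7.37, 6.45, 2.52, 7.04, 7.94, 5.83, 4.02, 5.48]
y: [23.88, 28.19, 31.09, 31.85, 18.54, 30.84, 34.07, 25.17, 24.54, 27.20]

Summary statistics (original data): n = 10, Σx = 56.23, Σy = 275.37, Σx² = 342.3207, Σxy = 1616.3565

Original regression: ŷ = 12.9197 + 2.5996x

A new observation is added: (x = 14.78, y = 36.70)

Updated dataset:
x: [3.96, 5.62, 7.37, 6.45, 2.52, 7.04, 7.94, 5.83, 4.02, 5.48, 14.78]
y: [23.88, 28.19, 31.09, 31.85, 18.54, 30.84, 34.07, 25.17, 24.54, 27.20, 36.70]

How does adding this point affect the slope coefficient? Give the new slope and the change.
Adding the point moves β₁ from 2.5996 to 1.4089, i.e. it decreases by 1.1907 (-45.8%).

The new point has HIGH LEVERAGE: x = 14.78 is far from the original mean x̄ = 56.23/10 ≈ 5.62 (original range [2.52, 7.94]).

Step 1: Update the sums with the new point (n goes from 10 to 11)
Σx  = 56.23 + 14.78 = 71.01
Σy  = 275.37 + 36.70 = 312.07
Σx² = 342.3207 + 14.78² = 342.3207 + 218.4484 = 560.7691
Σxy = 1616.3565 + 14.78×36.70 = 1616.3565 + 542.4260 = 2158.7825

Step 2: Recompute the slope with b₁ = (nΣxy − ΣxΣy) / (nΣx² − (Σx)²)
Numerator   = 11×2158.7825 − 71.01×312.07 = 23746.6075 − 22160.0907 = 1586.5168
Denominator = 11×560.7691 − 71.01² = 6168.4601 − 5042.4201 = 1126.0400
b₁(new) = 1586.5168 / 1126.0400 = 1.4089

(Same formula on the original sums: (10×1616.3565 − 56.23×275.37) / (10×342.3207 − 56.23²) = 679.5099 / 261.3941 = 2.5996, matching the given fit.)

Step 3: Change in slope
Δβ₁ = 1.4089 − 2.5996 = -1.1907
Relative change = -1.1907 / 2.5996 × 100% = -45.8%
→ the slope decreases when the point is added.

Because the point sits below the extension of the original line at a high-leverage x, it tilts the fit down.
In practice: check such a point for data-entry or measurement error; investigate whether it comes from the same population as the rest of the sample.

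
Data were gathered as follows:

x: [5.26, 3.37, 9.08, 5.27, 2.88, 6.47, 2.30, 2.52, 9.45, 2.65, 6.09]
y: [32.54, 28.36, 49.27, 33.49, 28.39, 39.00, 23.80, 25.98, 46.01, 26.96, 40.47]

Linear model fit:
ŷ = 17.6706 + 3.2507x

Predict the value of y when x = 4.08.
ŷ = 30.9335

To predict y for x = 4.08, substitute into the regression equation:

ŷ = 17.6706 + 3.2507 × 4.08
ŷ = 17.6706 + 13.2629
ŷ = 30.9335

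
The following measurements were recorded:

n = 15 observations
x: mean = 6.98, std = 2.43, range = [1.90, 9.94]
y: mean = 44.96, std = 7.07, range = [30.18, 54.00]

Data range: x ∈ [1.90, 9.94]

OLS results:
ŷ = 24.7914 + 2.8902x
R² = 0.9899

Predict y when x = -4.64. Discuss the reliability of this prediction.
The equation gives ŷ = 11.3809; however x = -4.64 is 6.54 units below the observed range, so this extrapolated value should not be trusted.

Prediction calculation:
ŷ = 24.7914 + 2.8902 × (-4.64)
ŷ = 11.3809

Reliability:
- Data range: x ∈ [1.90, 9.94]
- Prediction point: x = -4.64 is 6.54 units below the observed range → this is EXTRAPOLATION, not interpolation

Why that matters here:
- Real relationships often flatten, saturate, or turn nonlinear at extremes
- R² describes fit only over the sampled x values; it says nothing about behaviour beyond them
- There are no observations near this x to validate the fitted line there

Report the number if required, but flag clearly that it is an extrapolation.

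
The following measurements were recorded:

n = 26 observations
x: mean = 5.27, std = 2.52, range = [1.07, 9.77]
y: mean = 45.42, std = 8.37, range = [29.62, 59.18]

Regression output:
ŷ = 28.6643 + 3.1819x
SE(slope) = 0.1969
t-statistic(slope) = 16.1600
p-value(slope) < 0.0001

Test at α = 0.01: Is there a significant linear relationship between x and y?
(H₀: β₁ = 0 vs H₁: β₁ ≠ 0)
Reject H₀: p-value < 0.0001 < α = 0.01. The linear relationship is significant at the 1% level.

Hypothesis test for the slope coefficient:

H₀: β₁ = 0 (no linear relationship)
H₁: β₁ ≠ 0 (linear relationship exists)

Test statistic: t = β̂₁ / SE(β̂₁) = 3.1819 / 0.1969 = 16.1600

The p-value (<0.0001) is the probability, under H₀, of a t-statistic at least as extreme as |t| = 16.1600 (two-sided, df = n − 2 = 24).

Decision rule: reject H₀ if p-value < α.
p-value < 0.0001 < α = 0.01 → reject H₀.

At α = 0.01 the data do provide convincing evidence of a nonzero slope.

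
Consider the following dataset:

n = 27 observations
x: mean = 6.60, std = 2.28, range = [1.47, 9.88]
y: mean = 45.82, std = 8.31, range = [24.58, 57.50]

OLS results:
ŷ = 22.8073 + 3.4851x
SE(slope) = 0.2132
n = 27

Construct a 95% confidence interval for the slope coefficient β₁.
The 95% CI for β₁ is (3.0460, 3.9242)

Confidence interval for the slope:

The 95% CI for β₁ is: β̂₁ ± t*(α/2, n-2) × SE(β̂₁)

Step 1: Find critical t-value
- Confidence level = 0.95
- Degrees of freedom = n - 2 = 27 - 2 = 25
- t*(α/2, 25) = 2.0595

Step 2: Calculate margin of error
Margin = 2.0595 × 0.2132 = 0.4391

Step 3: Construct interval
CI = 3.4851 ± 0.4391
CI = (3.0460, 3.9242)

Interpretation: We are 95% confident that the true slope β₁ lies between 3.0460 and 3.9242.
Since 0 is outside the interval, a two-sided test at α = 0.05 would reject H₀: β₁ = 0.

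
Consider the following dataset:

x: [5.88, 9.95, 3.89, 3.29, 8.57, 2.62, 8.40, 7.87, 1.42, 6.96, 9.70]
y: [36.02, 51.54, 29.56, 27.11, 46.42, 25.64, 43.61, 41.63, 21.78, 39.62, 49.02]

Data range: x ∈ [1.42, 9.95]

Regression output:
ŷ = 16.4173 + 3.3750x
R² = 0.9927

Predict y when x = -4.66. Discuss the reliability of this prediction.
ŷ = 0.6898, but this is extrapolation (below the data range [1.42, 9.95]) and may be unreliable.

Prediction calculation:
ŷ = 16.4173 + 3.3750 × (-4.66)
ŷ = 0.6898

Reliability:
- Data range: x ∈ [1.42, 9.95]
- Prediction point: x = -4.66 is 6.08 units below the observed range → this is EXTRAPOLATION, not interpolation

Why that matters here:
- The standard error of prediction grows with (x − x̄)², and x = -4.66 is far from x̄ = 6.23
- R² describes fit only over the sampled x values; it says nothing about behaviour beyond them
- There are no observations near this x to validate the fitted line there

A defensible statement: 'if the linear trend continued to x = -4.66, y would be about 0.6898' — the premise is untested.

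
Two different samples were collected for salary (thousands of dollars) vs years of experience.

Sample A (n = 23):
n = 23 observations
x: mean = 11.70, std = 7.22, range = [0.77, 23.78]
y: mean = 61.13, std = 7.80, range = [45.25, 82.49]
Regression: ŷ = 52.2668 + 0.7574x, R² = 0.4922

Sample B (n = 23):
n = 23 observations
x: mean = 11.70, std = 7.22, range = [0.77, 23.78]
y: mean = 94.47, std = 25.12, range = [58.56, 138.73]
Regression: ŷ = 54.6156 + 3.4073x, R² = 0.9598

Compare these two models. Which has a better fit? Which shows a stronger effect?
Model B has the better fit (R² = 0.9598 vs 0.4922). Model B shows the stronger effect (|β₁| = 3.4073 vs 0.7574).

Model Comparison:

Fit — compare R²:
- Model A: R² = 0.4922 → 49.22% of variance in salary explained
- Model B: R² = 0.9598 → 95.98% of variance in salary explained
- 0.9598 > 0.4922 → Model B has the better fit

Which has the larger per-year effect? (|β₁|)
- Model A: β₁ = 0.7574 → predicted salary rises 0.7574 thousand dollars per additional year of experience
- Model B: β₁ = 3.4073 → predicted salary rises 3.4073 thousand dollars per additional year of experience
- |0.7574| < |3.4073| → Model B shows the stronger marginal effect

Notes:
- A steeper slope doesn't make a better model if the scatter around the line is large.
- R² measures how tightly points cluster around the line; β₁ measures how steep the line is — they answer different questions.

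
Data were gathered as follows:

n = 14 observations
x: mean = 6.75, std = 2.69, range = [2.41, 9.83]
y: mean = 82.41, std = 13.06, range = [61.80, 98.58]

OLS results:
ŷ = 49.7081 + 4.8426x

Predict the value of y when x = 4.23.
ŷ = 70.1923

To predict y for x = 4.23, substitute into the regression equation:

ŷ = 49.7081 + 4.8426 × 4.23
ŷ = 49.7081 + 20.4842
ŷ = 70.1923

This is a point prediction; actual observations scatter around it by roughly the residual standard deviation.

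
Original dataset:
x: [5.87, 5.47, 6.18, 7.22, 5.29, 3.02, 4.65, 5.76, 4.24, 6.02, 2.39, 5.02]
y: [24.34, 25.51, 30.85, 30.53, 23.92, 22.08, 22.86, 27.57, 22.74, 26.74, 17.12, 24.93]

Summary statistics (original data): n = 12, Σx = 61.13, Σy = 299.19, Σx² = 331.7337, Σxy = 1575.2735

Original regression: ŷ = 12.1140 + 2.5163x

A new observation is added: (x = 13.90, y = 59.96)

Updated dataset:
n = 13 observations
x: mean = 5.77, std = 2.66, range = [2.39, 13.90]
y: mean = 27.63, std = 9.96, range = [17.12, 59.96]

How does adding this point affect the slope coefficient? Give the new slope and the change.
New slope β₁ = 3.6545 versus 2.5163 before: a change of +1.1382 (+45.2%).

x = 13.90 lies well outside the original x-range [2.39, 7.22] (x̄ ≈ 5.09), so this observation has high leverage and can move the slope substantially.

Step 1: Update the sums with the new point (n goes from 12 to 13)
Σx  = 61.13 + 13.90 = 75.03
Σy  = 299.19 + 59.96 = 359.15
Σx² = 331.7337 + 13.90² = 331.7337 + 193.2100 = 524.9437
Σxy = 1575.2735 + 13.90×59.96 = 1575.2735 + 833.4440 = 2408.7175

Step 2: Recompute the slope with b₁ = (nΣxy − ΣxΣy) / (nΣx² − (Σx)²)
Numerator   = 13×2408.7175 − 75.03×359.15 = 31313.3275 − 26947.0245 = 4366.3030
Denominator = 13×524.9437 − 75.03² = 6824.2681 − 5629.5009 = 1194.7672
b₁(new) = 4366.3030 / 1194.7672 = 3.6545

(Same formula on the original sums: (12×1575.2735 − 61.13×299.19) / (12×331.7337 − 61.13²) = 613.7973 / 243.9275 = 2.5163, matching the given fit.)

Step 3: Change in slope
Δβ₁ = 3.6545 − 2.5163 = +1.1382
Relative change = +1.1382 / 2.5163 × 100% = +45.2%
→ the slope increases when the point is added.

A high-leverage point only changes the slope if it is off the original line; here y = 59.96 is above the original trend, so the slope increases.
In practice: examine leverage (hᵢ) and Cook's distance rather than deleting it automatically; investigate whether it comes from the same population as the rest of the sample.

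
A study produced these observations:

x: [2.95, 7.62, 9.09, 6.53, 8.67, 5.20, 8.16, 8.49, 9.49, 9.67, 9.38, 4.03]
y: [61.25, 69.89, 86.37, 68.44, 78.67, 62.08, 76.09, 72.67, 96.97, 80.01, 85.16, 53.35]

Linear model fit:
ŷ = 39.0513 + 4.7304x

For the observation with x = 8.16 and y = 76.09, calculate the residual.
Residual = -1.5614

The residual is the difference between the actual value and the predicted value:

Residual = y - ŷ

Step 1: Calculate predicted value
ŷ = 39.0513 + 4.7304 × 8.16
ŷ = 77.6514

Step 2: Calculate residual
Residual = 76.09 - 77.6514
Residual = -1.5614

Sign check: y < ŷ, so the point is below the line and the fit overestimates here.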